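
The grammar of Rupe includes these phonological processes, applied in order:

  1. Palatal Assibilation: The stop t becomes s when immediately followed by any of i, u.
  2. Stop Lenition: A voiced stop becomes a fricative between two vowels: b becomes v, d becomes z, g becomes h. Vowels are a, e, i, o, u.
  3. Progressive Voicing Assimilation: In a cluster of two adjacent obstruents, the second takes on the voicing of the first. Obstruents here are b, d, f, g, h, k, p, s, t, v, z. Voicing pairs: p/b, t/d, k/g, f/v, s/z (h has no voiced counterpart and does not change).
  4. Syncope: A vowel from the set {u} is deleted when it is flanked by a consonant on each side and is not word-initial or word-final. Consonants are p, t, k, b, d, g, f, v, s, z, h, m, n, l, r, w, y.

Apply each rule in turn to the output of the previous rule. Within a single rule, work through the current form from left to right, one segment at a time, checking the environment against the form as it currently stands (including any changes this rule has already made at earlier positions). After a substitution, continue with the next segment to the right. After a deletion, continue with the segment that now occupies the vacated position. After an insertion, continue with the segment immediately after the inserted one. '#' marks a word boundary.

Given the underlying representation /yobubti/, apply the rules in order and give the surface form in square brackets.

1 Palatal Assibilation: [yobubti] → [yobubsi]
2 Stop Lenition: [yobubsi] → [yovubsi]
3 Progressive Voicing Assimilation: [yovubsi] → [yovubzi]
4 Syncope: [yovubzi] → [yovbzi]

[yovbzi]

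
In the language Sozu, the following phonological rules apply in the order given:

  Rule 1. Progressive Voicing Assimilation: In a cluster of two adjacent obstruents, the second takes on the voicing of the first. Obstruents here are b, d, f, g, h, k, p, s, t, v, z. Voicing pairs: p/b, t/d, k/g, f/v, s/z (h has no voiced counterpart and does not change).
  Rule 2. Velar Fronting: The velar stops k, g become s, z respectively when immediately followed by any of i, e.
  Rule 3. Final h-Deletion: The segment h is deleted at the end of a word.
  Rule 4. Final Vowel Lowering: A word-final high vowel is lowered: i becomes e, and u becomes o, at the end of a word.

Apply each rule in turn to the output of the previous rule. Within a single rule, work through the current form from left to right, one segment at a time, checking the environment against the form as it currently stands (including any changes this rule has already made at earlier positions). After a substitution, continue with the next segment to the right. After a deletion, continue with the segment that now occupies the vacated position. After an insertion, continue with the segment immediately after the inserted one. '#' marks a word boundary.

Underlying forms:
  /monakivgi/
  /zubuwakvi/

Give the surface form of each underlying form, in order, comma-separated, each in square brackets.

[monasivze], [zubuwakfe]

/monakivgi/:
  Rule 1 Progressive Voicing Assimilation: no change — [monakivgi]
  Rule 2 Velar Fronting: [monakivgi] → [monasivzi]
  Rule 3 Final h-Deletion: no change — [monasivzi]
  Rule 4 Final Vowel Lowering: [monasivzi] → [monasivze]
/zubuwakvi/:
  Rule 1 Progressive Voicing Assimilation: [zubuwakvi] → [zubuwakfi]
  Rule 2 Velar Fronting: no change — [zubuwakfi]
  Rule 3 Final h-Deletion: no change — [zubuwakfi]
  Rule 4 Final Vowel Lowering: [zubuwakfi] → [zubuwakfe]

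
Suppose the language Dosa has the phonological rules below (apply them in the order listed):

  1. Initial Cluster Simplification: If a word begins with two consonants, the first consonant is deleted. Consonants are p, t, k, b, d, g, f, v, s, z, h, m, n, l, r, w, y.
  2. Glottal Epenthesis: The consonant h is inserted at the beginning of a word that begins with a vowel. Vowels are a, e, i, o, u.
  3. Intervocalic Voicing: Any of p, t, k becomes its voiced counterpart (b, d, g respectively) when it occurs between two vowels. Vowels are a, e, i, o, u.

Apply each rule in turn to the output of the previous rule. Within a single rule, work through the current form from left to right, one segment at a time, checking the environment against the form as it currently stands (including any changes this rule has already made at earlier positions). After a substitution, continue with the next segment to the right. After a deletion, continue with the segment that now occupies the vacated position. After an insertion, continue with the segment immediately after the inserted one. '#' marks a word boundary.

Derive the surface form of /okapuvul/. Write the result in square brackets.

[hogabuvul]

1 Initial Cluster Simplification: no change — [okapuvul]
2 Glottal Epenthesis: [okapuvul] → [hokapuvul]
3 Intervocalic Voicing: [hokapuvul] → [hogabuvul]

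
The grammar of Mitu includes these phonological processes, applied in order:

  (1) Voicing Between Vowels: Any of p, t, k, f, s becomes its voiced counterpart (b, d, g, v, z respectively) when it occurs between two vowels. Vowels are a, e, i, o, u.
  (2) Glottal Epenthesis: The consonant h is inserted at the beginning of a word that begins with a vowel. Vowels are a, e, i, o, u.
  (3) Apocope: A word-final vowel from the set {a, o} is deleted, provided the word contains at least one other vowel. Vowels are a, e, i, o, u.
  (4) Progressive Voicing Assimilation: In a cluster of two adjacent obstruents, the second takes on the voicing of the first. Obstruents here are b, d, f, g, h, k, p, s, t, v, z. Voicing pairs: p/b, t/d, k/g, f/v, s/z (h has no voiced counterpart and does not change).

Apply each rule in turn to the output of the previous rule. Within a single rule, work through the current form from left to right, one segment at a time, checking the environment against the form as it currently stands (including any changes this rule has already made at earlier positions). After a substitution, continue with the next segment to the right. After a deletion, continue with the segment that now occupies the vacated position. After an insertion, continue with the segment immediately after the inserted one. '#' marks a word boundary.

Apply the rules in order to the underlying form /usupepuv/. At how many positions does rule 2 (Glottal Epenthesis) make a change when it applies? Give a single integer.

(1) Voicing Between Vowels: [usupepuv] → [uzubebuv]
(2) Glottal Epenthesis: [uzubebuv] → [huzubebuv]
(3) Apocope: no change — [huzubebuv]
(4) Progressive Voicing Assimilation: no change — [huzubebuv]
Rule 2 changed 1 position(s).

1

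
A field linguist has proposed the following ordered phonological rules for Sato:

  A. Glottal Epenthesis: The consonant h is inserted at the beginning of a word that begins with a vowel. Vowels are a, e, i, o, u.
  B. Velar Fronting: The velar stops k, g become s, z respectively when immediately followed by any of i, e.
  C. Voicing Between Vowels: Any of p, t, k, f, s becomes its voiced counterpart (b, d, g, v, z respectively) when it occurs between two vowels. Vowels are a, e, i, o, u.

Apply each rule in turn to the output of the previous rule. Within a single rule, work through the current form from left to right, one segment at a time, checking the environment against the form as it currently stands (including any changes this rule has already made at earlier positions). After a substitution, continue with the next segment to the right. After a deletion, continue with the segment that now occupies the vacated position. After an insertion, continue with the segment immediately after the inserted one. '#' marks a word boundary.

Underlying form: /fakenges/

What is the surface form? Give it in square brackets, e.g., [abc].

A Glottal Epenthesis: no change — [fakenges]
B Velar Fronting: [fakenges] → [fasenzes]
C Voicing Between Vowels: [fasenzes] → [fazenzes]

[fazenzes]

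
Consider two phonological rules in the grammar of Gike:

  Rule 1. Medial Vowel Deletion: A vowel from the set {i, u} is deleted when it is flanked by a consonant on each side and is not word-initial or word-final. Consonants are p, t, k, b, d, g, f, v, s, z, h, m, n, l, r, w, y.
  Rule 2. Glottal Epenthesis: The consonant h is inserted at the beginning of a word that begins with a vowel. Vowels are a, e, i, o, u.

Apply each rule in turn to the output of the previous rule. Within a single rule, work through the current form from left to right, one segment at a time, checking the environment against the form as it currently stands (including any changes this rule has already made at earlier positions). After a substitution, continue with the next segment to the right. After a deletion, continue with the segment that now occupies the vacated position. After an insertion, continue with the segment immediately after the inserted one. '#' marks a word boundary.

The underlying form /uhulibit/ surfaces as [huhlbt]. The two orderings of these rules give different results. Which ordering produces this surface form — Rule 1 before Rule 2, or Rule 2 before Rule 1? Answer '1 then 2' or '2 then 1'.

1 then 2

Order 1 then 2:
  1 Medial Vowel Deletion: [uhulibit] → [uhlbt]
  2 Glottal Epenthesis: [uhlbt] → [huhlbt]
  result: [huhlbt]
Order 2 then 1:
  2 Glottal Epenthesis: [uhulibit] → [huhulibit]
  1 Medial Vowel Deletion: [huhulibit] → [hhlbt]
  result: [hhlbt]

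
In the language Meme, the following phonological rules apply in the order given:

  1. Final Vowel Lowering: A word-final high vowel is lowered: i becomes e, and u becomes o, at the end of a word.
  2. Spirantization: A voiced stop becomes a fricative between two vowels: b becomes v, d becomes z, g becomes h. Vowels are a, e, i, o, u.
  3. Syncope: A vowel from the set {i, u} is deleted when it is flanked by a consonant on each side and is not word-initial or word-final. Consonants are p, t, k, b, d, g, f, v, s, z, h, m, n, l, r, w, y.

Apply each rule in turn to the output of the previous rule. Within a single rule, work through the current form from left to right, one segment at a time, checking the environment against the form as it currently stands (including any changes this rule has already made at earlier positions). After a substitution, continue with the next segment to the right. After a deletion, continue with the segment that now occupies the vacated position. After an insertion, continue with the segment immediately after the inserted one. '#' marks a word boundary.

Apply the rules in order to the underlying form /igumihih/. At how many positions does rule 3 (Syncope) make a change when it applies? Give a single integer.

3

1 Final Vowel Lowering: no change — [igumihih]
2 Spirantization: [igumihih] → [ihumihih]
3 Syncope: [ihumihih] → [ihmhh]
Rule 3 changed 3 position(s).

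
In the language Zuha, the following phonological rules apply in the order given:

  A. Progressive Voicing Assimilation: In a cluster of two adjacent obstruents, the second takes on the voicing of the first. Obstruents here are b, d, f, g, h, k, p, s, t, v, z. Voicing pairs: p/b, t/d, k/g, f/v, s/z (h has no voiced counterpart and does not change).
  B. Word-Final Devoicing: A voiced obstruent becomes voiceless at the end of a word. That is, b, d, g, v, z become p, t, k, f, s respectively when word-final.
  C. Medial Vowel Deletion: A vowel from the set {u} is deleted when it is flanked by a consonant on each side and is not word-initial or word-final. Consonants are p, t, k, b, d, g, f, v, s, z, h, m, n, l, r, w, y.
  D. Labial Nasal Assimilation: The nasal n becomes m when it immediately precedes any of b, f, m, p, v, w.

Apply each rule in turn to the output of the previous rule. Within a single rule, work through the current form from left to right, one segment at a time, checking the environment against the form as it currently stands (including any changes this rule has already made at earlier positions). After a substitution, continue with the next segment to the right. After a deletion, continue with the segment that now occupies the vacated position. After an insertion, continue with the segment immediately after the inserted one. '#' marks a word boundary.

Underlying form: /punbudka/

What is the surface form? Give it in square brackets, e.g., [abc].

A Progressive Voicing Assimilation: [punbudka] → [punbudga]
B Word-Final Devoicing: no change — [punbudga]
C Medial Vowel Deletion: [punbudga] → [pnbdga]
D Labial Nasal Assimilation: [pnbdga] → [pmbdga]

[pmbdga]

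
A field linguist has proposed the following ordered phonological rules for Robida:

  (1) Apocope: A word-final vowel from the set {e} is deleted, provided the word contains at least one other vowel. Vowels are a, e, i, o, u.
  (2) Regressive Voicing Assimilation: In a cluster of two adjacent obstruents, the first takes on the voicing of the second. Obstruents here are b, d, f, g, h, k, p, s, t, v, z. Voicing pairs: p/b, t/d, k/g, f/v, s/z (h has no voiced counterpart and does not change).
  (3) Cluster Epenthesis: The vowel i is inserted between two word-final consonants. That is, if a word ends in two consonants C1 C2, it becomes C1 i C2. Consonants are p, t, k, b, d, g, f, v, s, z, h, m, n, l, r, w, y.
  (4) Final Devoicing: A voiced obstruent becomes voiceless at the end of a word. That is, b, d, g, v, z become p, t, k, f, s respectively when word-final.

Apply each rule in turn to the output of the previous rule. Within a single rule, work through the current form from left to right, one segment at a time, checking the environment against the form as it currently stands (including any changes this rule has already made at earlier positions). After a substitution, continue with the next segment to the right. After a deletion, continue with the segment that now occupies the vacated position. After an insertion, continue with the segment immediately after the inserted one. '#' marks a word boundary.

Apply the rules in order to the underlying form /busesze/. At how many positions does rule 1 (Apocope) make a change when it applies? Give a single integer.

1

(1) Apocope: [busesze] → [busesz]
(2) Regressive Voicing Assimilation: [busesz] → [busezz]
(3) Cluster Epenthesis: [busezz] → [buseziz]
(4) Final Devoicing: [buseziz] → [busezis]
Rule 1 changed 1 position(s).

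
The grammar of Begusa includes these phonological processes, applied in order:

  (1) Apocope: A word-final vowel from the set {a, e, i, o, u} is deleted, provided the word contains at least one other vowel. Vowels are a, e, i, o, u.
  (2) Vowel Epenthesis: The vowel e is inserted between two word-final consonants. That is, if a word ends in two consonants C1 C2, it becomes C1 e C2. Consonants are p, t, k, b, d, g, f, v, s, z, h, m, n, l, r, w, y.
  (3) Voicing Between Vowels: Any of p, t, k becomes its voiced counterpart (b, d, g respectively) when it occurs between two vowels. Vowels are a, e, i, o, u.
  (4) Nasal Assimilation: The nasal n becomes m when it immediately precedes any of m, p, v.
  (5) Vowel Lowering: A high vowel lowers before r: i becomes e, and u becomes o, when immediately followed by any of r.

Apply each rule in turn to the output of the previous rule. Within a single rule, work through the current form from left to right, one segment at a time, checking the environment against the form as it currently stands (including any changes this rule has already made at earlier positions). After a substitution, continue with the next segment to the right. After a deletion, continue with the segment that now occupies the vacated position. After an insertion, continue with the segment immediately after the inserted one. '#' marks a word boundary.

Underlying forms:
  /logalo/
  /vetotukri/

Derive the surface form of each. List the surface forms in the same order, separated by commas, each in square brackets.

[logal], [vedoduger]

/logalo/:
  (1) Apocope: [logalo] → [logal]
  (2) Vowel Epenthesis: no change — [logal]
  (3) Voicing Between Vowels: no change — [logal]
  (4) Nasal Assimilation: no change — [logal]
  (5) Vowel Lowering: no change — [logal]
/vetotukri/:
  (1) Apocope: [vetotukri] → [vetotukr]
  (2) Vowel Epenthesis: [vetotukr] → [vetotuker]
  (3) Voicing Between Vowels: [vetotuker] → [vedoduger]
  (4) Nasal Assimilation: no change — [vedoduger]
  (5) Vowel Lowering: no change — [vedoduger]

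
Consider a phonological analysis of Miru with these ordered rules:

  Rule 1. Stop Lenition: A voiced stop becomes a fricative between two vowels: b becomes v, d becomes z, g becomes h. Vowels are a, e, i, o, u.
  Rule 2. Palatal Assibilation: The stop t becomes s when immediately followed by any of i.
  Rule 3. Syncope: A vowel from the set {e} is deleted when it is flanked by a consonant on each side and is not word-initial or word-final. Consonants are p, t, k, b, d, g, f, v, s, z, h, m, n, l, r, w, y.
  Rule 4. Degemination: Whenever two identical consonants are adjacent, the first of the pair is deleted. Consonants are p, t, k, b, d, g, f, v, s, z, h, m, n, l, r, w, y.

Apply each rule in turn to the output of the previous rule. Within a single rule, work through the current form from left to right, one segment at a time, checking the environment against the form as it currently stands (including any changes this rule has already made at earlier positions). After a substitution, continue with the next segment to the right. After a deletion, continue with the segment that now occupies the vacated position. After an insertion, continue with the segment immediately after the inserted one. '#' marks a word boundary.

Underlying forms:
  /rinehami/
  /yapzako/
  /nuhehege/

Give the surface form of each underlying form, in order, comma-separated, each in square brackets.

/rinehami/:
  Rule 1 Stop Lenition: no change — [rinehami]
  Rule 2 Palatal Assibilation: no change — [rinehami]
  Rule 3 Syncope: [rinehami] → [rinhami]
  Rule 4 Degemination: no change — [rinhami]
/yapzako/:
  Rule 1 Stop Lenition: no change — [yapzako]
  Rule 2 Palatal Assibilation: no change — [yapzako]
  Rule 3 Syncope: no change — [yapzako]
  Rule 4 Degemination: no change — [yapzako]
/nuhehege/:
  Rule 1 Stop Lenition: [nuhehege] → [nuhehehe]
  Rule 2 Palatal Assibilation: no change — [nuhehehe]
  Rule 3 Syncope: [nuhehehe] → [nuhhhe]
  Rule 4 Degemination: [nuhhhe] → [nuhe]

[rinhami], [yapzako], [nuhe]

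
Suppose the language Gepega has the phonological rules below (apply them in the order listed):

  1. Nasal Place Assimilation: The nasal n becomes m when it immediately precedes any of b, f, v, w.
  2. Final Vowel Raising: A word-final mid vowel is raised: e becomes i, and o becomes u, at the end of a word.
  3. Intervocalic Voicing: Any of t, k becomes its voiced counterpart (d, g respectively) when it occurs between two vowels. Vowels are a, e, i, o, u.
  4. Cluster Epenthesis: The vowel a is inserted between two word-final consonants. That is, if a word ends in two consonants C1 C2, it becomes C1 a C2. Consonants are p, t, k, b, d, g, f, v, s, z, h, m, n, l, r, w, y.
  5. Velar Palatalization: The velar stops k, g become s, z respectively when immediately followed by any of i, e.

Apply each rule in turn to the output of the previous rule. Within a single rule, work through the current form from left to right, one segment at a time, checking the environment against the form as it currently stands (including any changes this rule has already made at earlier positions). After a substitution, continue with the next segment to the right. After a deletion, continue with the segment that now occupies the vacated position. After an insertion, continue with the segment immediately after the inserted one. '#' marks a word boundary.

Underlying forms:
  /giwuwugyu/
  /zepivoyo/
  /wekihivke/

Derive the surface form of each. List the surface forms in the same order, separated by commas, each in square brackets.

/giwuwugyu/:
  1 Nasal Place Assimilation: no change — [giwuwugyu]
  2 Final Vowel Raising: no change — [giwuwugyu]
  3 Intervocalic Voicing: no change — [giwuwugyu]
  4 Cluster Epenthesis: no change — [giwuwugyu]
  5 Velar Palatalization: [giwuwugyu] → [ziwuwugyu]
/zepivoyo/:
  1 Nasal Place Assimilation: no change — [zepivoyo]
  2 Final Vowel Raising: [zepivoyo] → [zepivoyu]
  3 Intervocalic Voicing: no change — [zepivoyu]
  4 Cluster Epenthesis: no change — [zepivoyu]
  5 Velar Palatalization: no change — [zepivoyu]
/wekihivke/:
  1 Nasal Place Assimilation: no change — [wekihivke]
  2 Final Vowel Raising: [wekihivke] → [wekihivki]
  3 Intervocalic Voicing: [wekihivki] → [wegihivki]
  4 Cluster Epenthesis: no change — [wegihivki]
  5 Velar Palatalization: [wegihivki] → [wezihivsi]

[ziwuwugyu], [zepivoyu], [wezihivsi]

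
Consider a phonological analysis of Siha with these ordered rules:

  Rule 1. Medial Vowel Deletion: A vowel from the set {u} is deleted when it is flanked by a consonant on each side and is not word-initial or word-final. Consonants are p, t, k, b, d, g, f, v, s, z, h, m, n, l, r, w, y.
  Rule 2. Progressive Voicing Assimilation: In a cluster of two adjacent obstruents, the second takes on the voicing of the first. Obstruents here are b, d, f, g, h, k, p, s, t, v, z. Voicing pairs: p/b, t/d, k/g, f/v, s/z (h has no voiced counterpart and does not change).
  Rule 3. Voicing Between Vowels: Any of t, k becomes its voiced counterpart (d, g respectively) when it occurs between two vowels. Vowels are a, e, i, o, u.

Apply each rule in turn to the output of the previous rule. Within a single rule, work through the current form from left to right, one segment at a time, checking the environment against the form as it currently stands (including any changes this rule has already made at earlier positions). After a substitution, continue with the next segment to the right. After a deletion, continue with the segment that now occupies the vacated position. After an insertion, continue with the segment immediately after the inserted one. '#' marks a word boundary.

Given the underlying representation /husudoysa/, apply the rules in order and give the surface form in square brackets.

Rule 1 Medial Vowel Deletion: [husudoysa] → [hsdoysa]
Rule 2 Progressive Voicing Assimilation: [hsdoysa] → [hstoysa]
Rule 3 Voicing Between Vowels: no change — [hstoysa]

[hstoysa]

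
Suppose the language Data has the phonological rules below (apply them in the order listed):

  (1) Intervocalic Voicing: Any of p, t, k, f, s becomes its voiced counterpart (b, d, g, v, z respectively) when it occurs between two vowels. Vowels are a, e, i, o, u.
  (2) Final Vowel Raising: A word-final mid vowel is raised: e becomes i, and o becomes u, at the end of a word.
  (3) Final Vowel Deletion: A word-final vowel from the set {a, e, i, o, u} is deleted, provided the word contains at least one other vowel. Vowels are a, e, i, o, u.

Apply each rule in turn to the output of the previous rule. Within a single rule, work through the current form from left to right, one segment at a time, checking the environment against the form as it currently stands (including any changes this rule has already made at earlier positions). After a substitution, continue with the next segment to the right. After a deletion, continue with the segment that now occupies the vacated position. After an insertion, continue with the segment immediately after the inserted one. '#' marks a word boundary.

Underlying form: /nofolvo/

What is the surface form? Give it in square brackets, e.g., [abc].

[novolv]

(1) Intervocalic Voicing: [nofolvo] → [novolvo]
(2) Final Vowel Raising: [novolvo] → [novolvu]
(3) Final Vowel Deletion: [novolvu] → [novolv]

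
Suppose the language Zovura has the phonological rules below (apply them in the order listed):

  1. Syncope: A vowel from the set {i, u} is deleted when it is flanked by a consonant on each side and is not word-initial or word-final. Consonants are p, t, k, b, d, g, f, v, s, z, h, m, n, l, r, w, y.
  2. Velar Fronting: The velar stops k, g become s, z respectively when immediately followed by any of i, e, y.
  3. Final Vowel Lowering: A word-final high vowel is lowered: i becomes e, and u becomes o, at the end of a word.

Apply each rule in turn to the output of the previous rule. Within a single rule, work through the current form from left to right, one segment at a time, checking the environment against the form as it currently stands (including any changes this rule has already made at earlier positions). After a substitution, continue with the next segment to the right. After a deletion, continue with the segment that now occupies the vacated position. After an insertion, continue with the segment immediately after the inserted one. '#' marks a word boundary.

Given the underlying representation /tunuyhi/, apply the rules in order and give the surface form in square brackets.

1 Syncope: [tunuyhi] → [tnyhi]
2 Velar Fronting: no change — [tnyhi]
3 Final Vowel Lowering: [tnyhi] → [tnyhe]

[tnyhe]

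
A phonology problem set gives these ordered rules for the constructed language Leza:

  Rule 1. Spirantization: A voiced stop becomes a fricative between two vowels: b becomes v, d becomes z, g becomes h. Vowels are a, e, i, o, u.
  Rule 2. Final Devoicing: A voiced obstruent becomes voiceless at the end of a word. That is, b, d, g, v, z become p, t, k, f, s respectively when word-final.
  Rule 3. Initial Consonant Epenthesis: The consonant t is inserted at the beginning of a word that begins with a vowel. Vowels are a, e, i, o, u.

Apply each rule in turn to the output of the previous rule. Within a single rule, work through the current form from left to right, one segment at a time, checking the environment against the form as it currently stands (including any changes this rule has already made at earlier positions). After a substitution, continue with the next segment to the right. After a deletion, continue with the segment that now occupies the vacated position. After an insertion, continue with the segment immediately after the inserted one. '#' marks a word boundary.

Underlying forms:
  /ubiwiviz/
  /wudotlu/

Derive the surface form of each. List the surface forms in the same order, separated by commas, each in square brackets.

/ubiwiviz/:
  Rule 1 Spirantization: [ubiwiviz] → [uviwiviz]
  Rule 2 Final Devoicing: [uviwiviz] → [uviwivis]
  Rule 3 Initial Consonant Epenthesis: [uviwivis] → [tuviwivis]
/wudotlu/:
  Rule 1 Spirantization: [wudotlu] → [wuzotlu]
  Rule 2 Final Devoicing: no change — [wuzotlu]
  Rule 3 Initial Consonant Epenthesis: no change — [wuzotlu]

[tuviwivis], [wuzotlu]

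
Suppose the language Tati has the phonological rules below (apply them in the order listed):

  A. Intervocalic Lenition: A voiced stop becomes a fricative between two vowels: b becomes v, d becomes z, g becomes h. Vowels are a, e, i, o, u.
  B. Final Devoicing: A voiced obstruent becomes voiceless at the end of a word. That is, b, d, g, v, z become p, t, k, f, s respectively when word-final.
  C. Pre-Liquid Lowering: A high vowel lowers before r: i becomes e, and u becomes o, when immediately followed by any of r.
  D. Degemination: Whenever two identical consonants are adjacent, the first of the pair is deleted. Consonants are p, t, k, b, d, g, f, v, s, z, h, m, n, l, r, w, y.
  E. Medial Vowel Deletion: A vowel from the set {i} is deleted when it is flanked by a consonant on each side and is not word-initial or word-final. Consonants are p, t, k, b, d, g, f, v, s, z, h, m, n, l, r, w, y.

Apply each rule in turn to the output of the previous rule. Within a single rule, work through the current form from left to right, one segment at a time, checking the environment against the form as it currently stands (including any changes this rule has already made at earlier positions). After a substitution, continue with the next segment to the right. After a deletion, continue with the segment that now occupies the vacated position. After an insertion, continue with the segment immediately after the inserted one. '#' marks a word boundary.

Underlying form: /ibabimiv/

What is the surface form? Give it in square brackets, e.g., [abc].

A Intervocalic Lenition: [ibabimiv] → [ivavimiv]
B Final Devoicing: [ivavimiv] → [ivavimif]
C Pre-Liquid Lowering: no change — [ivavimif]
D Degemination: no change — [ivavimif]
E Medial Vowel Deletion: [ivavimif] → [ivavmf]

[ivavmf]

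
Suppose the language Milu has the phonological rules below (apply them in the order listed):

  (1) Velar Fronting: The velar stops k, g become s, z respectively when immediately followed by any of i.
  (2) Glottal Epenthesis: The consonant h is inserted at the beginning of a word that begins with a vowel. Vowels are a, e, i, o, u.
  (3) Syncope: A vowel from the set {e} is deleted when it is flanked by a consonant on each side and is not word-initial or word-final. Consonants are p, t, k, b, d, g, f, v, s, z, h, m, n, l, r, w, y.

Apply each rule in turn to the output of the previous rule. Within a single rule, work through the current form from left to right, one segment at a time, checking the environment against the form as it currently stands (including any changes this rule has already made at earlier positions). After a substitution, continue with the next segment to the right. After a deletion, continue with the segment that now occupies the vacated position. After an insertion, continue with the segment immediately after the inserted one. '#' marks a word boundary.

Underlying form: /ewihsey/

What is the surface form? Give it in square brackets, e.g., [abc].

(1) Velar Fronting: no change — [ewihsey]
(2) Glottal Epenthesis: [ewihsey] → [hewihsey]
(3) Syncope: [hewihsey] → [hwihsy]

[hwihsy]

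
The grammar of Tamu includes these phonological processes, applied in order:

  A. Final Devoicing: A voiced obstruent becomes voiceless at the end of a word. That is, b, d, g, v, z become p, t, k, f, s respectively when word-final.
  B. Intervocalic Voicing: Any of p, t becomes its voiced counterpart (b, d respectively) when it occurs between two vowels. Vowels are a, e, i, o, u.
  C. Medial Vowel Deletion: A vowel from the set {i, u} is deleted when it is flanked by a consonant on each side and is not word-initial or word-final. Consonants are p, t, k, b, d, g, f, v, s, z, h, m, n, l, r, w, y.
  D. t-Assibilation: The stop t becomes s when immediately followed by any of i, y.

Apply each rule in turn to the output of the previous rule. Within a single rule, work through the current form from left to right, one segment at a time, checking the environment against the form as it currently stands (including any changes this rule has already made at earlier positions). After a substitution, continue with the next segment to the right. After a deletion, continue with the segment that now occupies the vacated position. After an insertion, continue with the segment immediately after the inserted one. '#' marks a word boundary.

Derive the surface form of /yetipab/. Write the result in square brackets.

A Final Devoicing: [yetipab] → [yetipap]
B Intervocalic Voicing: [yetipap] → [yedibap]
C Medial Vowel Deletion: [yedibap] → [yedbap]
D t-Assibilation: no change — [yedbap]

[yedbap]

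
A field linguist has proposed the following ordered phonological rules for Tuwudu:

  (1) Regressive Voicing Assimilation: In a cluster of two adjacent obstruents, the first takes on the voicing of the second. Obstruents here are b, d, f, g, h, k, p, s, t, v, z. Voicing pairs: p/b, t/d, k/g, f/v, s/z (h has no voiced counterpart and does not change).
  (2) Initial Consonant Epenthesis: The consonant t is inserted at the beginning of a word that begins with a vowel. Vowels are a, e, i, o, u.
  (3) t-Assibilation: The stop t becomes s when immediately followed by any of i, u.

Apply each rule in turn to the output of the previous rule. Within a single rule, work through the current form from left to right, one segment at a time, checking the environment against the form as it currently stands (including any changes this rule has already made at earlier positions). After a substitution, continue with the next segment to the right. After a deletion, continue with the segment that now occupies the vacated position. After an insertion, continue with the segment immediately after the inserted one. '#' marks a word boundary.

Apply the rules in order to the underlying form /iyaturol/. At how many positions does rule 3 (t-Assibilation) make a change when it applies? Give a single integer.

2

(1) Regressive Voicing Assimilation: no change — [iyaturol]
(2) Initial Consonant Epenthesis: [iyaturol] → [tiyaturol]
(3) t-Assibilation: [tiyaturol] → [siyasurol]
Rule 3 changed 2 position(s).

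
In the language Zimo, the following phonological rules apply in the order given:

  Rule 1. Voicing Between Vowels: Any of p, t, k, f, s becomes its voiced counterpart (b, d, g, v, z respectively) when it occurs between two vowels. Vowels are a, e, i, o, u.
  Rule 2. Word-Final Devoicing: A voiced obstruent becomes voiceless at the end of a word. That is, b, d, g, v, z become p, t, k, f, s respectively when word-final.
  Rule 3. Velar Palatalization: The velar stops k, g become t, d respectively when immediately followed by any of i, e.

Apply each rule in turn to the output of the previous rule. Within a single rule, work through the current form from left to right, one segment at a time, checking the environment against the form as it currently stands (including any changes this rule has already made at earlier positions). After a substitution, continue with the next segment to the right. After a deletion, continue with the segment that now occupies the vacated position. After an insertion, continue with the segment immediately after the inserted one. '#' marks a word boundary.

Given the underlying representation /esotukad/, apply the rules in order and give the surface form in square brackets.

Rule 1 Voicing Between Vowels: [esotukad] → [ezodugad]
Rule 2 Word-Final Devoicing: [ezodugad] → [ezodugat]
Rule 3 Velar Palatalization: no change — [ezodugat]

[ezodugat]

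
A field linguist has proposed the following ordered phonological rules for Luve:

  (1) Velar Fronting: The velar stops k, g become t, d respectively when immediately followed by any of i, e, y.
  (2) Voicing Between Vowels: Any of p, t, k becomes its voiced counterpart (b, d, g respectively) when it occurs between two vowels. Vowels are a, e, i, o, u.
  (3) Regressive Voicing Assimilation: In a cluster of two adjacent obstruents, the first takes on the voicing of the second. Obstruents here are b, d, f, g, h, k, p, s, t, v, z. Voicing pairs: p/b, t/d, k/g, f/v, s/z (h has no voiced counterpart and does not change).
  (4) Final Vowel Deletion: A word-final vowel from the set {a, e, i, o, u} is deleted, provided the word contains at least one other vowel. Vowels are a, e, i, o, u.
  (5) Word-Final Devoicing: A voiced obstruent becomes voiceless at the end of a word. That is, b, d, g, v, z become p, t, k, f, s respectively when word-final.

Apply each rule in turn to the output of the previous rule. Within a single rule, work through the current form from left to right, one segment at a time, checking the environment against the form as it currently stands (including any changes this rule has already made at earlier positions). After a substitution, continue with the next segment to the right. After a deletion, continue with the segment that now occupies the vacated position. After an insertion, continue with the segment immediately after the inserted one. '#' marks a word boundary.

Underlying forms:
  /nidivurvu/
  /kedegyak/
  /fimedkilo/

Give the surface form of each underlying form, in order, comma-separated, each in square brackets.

/nidivurvu/:
  (1) Velar Fronting: no change — [nidivurvu]
  (2) Voicing Between Vowels: no change — [nidivurvu]
  (3) Regressive Voicing Assimilation: no change — [nidivurvu]
  (4) Final Vowel Deletion: [nidivurvu] → [nidivurv]
  (5) Word-Final Devoicing: [nidivurv] → [nidivurf]
/kedegyak/:
  (1) Velar Fronting: [kedegyak] → [tededyak]
  (2) Voicing Between Vowels: no change — [tededyak]
  (3) Regressive Voicing Assimilation: no change — [tededyak]
  (4) Final Vowel Deletion: no change — [tededyak]
  (5) Word-Final Devoicing: no change — [tededyak]
/fimedkilo/:
  (1) Velar Fronting: [fimedkilo] → [fimedtilo]
  (2) Voicing Between Vowels: no change — [fimedtilo]
  (3) Regressive Voicing Assimilation: [fimedtilo] → [fimettilo]
  (4) Final Vowel Deletion: [fimettilo] → [fimettil]
  (5) Word-Final Devoicing: no change — [fimettil]

[nidivurf], [tededyak], [fimettil]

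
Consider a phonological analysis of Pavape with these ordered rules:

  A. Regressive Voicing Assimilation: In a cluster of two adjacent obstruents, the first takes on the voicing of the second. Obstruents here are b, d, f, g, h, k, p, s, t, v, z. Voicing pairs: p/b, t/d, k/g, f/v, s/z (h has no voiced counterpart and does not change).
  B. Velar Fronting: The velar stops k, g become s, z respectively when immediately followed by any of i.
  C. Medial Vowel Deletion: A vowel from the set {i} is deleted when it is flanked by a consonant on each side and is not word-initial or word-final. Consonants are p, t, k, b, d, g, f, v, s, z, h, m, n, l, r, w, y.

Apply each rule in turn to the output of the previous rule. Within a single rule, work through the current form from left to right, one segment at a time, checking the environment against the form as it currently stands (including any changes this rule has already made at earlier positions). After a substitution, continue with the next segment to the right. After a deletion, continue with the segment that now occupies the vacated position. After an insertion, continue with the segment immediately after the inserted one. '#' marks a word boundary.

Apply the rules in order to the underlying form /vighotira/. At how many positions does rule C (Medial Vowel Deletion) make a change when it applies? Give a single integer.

A Regressive Voicing Assimilation: [vighotira] → [vikhotira]
B Velar Fronting: no change — [vikhotira]
C Medial Vowel Deletion: [vikhotira] → [vkhotra]
Rule C changed 2 position(s).

2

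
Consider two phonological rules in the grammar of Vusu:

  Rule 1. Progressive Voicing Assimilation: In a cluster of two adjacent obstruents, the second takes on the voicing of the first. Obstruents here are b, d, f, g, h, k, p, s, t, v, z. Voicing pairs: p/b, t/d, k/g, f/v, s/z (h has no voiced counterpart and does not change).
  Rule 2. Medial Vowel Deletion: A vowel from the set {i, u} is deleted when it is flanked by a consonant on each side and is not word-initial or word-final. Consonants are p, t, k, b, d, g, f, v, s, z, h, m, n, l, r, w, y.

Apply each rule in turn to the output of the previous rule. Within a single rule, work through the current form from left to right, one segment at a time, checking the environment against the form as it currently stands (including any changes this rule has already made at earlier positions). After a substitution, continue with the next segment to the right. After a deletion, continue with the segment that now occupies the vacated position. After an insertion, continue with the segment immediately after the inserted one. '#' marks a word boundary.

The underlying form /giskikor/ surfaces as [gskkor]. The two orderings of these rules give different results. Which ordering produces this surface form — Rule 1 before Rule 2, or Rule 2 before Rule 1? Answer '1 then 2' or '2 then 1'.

Order 1 then 2:
  1 Progressive Voicing Assimilation: no change — [giskikor]
  2 Medial Vowel Deletion: [giskikor] → [gskkor]
  result: [gskkor]
Order 2 then 1:
  2 Medial Vowel Deletion: [giskikor] → [gskkor]
  1 Progressive Voicing Assimilation: [gskkor] → [gzggor]
  result: [gzggor]

1 then 2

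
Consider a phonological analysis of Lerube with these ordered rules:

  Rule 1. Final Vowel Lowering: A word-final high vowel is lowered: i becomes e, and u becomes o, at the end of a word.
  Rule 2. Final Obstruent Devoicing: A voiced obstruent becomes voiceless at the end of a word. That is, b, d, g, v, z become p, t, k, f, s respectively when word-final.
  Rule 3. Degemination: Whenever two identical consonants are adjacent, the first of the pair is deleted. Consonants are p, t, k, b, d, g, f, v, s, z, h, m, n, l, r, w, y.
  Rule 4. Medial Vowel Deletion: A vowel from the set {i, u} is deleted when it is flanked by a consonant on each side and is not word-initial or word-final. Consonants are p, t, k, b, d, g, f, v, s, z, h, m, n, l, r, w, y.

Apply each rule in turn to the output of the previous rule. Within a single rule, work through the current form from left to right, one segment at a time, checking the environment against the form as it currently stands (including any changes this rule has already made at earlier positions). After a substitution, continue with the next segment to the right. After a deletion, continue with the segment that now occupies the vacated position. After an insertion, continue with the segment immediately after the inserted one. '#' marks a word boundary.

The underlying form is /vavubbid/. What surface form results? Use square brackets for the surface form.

Rule 1 Final Vowel Lowering: no change — [vavubbid]
Rule 2 Final Obstruent Devoicing: [vavubbid] → [vavubbit]
Rule 3 Degemination: [vavubbit] → [vavubit]
Rule 4 Medial Vowel Deletion: [vavubit] → [vavbt]

[vavbt]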